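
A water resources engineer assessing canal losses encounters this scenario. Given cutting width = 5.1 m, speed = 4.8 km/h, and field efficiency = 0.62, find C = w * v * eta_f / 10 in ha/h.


C = w * v * eta_f / 10
  = 5.1 * 4.8 * 0.62 / 10
  = 15.18 / 10
  = 1.52 ha/h


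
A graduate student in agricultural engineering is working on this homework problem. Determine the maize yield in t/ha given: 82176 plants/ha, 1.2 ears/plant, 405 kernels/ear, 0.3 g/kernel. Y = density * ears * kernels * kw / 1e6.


Y = density * ears * kernels * kw
  = 82176 * 1.2 * 405 * 0.3 g/ha
  = 11981260.80 g/ha
  = 11981.26 kg/ha = 11.98 t/ha


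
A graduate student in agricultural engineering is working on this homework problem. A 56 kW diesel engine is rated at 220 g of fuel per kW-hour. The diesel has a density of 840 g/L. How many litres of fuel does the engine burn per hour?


FC = P * BSFC / rho_fuel
   = 56 * 220 / 840
   = 12320 / 840
   = 14.67 L/h


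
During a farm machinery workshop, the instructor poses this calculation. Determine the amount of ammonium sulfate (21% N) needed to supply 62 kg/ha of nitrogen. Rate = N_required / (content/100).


Rate = N_required / (N_content / 100)
     = 62 / (21 / 100)
     = 62 / 0.21
     = 295.24 kg/ha


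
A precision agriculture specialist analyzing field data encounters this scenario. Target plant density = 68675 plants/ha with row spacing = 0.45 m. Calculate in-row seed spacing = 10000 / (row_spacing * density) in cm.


spacing = 10000 / (row_sp * density)
        = 10000 / (0.45 * 68675)
        = 10000 / 30903.75
        = 0.32359 m = 32.36 cm


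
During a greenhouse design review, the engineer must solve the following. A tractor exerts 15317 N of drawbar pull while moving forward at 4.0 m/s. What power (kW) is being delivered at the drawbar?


P = F * v / 1000
  = 15317 * 4.0 / 1000
  = 61268 / 1000
  = 61.27 kW


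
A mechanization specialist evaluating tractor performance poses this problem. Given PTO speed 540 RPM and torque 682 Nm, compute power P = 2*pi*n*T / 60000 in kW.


P = 2*pi*n*T / 60000
  = 2*pi * 540 * 682 / 60000
  = 2313971.48 / 60000
  = 38.57 kW


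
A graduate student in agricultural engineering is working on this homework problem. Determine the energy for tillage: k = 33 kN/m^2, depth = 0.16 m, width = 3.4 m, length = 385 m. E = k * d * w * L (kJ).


E = k * d * w * L
  = 33 * 0.16 * 3.4 * 385
  = 6911.52 kJ


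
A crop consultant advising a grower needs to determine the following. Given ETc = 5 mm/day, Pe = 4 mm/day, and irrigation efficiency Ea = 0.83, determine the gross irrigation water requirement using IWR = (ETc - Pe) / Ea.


IWR = (ETc - Pe) / Ea
    = (5 - 4) / 0.83
    = 1 / 0.83
    = 1.20 mm/day


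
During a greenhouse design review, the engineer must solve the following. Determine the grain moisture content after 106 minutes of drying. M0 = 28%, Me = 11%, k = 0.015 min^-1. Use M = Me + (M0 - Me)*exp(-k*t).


M = Me + (M0 - Me) * e^(-k*t)
  = 11 + (28 - 11) * e^(-0.015*106)
  = 11 + 17 * e^(-1.590)
  = 11 + 17 * 0.20393
  = 11 + 3.4667
  = 14.47%


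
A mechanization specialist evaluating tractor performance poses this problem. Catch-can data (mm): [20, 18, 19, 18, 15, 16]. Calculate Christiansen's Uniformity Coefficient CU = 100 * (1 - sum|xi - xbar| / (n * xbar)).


xbar = 106 / 6 = 17.667
sum|xi - xbar| = 8.667
CU = 100 * (1 - 8.667 / (6 * 17.667))
   = 100 * (1 - 0.0818)
   = 91.82%


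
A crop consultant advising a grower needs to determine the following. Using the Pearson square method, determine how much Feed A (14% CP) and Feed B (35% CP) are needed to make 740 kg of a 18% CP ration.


parts_A = CP_b - target = 35 - 18 = 17
parts_B = target - CP_a = 18 - 14 = 4
total_parts = 17 + 4 = 21
Feed A = 740 * 17 / 21 = 599.05 kg
Feed B = 740 * 4 / 21 = 140.95 kg

599.05 kg


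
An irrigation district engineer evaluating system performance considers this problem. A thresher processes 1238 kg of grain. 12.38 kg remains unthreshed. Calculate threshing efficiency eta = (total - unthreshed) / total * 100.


eta = (total - unthreshed) / total * 100
    = (1238 - 12.38) / 1238 * 100
    = 1225.62 / 1238 * 100
    = 99%


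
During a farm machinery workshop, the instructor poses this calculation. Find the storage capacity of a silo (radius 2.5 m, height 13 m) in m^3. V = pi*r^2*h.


V = pi * r^2 * h
  = pi * 2.5^2 * 13
  = pi * 6.25 * 13
  = 255.25 m^3


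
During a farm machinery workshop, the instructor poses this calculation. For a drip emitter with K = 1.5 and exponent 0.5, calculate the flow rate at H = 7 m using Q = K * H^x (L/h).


Q = K * H^x
  = 1.5 * 7^0.5
  = 1.5 * 2.6458
  = 3.97 L/h


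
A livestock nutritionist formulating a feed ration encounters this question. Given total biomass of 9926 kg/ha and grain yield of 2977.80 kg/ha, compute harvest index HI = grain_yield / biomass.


HI = grain_yield / biomass
   = 2977.80 / 9926
   = 0.30


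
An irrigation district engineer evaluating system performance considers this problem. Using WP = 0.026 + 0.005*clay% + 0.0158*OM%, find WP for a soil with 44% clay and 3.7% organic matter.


WP = 0.026 + 0.005*44 + 0.0158*3.7
   = 0.026 + 0.2200 + 0.0585
   = 0.3045


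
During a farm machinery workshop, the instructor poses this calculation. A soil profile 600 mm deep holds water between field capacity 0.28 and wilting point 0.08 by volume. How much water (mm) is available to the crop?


AW = (FC - WP) * D
   = (0.28 - 0.08) * 600
   = 0.20 * 600
   = 120 mm


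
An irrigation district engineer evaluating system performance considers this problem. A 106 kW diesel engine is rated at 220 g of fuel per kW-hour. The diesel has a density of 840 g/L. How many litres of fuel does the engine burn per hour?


FC = P * BSFC / rho_fuel
   = 106 * 220 / 840
   = 23320 / 840
   = 27.76 L/h


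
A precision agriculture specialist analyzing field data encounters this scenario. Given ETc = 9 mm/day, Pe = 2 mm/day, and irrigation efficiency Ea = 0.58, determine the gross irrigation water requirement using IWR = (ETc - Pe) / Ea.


IWR = (ETc - Pe) / Ea
    = (9 - 2) / 0.58
    = 7 / 0.58
    = 12.07 mm/day


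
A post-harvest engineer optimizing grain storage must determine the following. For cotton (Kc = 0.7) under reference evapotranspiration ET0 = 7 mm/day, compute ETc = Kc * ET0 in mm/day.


ETc = Kc * ET0
    = 0.7 * 7
    = 4.90 mm/day


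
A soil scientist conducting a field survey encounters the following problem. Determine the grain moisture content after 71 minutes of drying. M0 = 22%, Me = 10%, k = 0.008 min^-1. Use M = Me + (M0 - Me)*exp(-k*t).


M = Me + (M0 - Me) * e^(-k*t)
  = 10 + (22 - 10) * e^(-0.008*71)
  = 10 + 12 * e^(-0.568)
  = 10 + 12 * 0.56666
  = 10 + 6.7999
  = 16.80%


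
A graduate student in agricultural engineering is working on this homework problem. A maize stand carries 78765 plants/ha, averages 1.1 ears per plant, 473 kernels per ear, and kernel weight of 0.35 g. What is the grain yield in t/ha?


Y = density * ears * kernels * kw
  = 78765 * 1.1 * 473 * 0.35 g/ha
  = 14343500.33 g/ha
  = 14343.50 kg/ha = 14.34 t/ha


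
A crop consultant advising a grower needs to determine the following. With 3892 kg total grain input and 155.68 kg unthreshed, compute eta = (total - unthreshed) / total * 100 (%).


eta = (total - unthreshed) / total * 100
    = (3892 - 155.68) / 3892 * 100
    = 3736.32 / 3892 * 100
    = 96%


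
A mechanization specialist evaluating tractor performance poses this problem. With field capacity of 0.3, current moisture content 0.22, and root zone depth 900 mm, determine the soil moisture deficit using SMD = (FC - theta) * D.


SMD = (FC - theta) * D
    = (0.3 - 0.22) * 900
    = 0.080 * 900
    = 72 mm


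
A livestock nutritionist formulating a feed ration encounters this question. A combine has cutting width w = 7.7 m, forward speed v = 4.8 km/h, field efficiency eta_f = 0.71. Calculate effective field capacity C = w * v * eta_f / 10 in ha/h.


C = w * v * eta_f / 10
  = 7.7 * 4.8 * 0.71 / 10
  = 26.24 / 10
  = 2.62 ha/h


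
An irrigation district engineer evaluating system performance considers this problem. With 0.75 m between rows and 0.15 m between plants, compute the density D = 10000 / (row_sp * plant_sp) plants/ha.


D = 10000 / (row_sp * plant_sp)
  = 10000 / (0.75 * 0.15)
  = 10000 / 0.1125
  = 88888.89 plants/ha


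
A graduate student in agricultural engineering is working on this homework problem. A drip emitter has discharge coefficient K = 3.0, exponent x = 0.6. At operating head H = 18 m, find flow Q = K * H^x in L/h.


Q = K * H^x
  = 3.0 * 18^0.6
  = 3.0 * 5.6645
  = 16.99 L/h


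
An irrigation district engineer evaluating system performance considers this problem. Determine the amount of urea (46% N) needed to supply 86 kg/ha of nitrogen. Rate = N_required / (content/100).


Rate = N_required / (N_content / 100)
     = 86 / (46 / 100)
     = 86 / 0.46
     = 186.96 kg/ha


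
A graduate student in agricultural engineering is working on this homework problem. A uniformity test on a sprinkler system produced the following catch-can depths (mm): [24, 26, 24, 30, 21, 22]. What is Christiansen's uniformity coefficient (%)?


xbar = 147 / 6 = 24.500
sum|xi - xbar| = 14
CU = 100 * (1 - 14 / (6 * 24.500))
   = 100 * (1 - 0.0952)
   = 90.48%


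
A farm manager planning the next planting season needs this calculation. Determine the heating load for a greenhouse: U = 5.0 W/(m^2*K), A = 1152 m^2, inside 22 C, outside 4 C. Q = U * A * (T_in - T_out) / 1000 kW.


dT = 22 - (4) = 18 K
Q = U * A * dT
  = 5.0 * 1152 * 18
  = 103680 W = 103.68 kW


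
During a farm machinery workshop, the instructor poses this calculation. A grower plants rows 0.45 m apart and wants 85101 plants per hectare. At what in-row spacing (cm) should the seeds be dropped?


spacing = 10000 / (row_sp * density)
        = 10000 / (0.45 * 85101)
        = 10000 / 38295.45
        = 0.26113 m = 26.11 cm


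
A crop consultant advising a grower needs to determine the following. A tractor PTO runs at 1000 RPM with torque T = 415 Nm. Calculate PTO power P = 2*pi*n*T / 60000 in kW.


P = 2*pi*n*T / 60000
  = 2*pi * 1000 * 415 / 60000
  = 2607521.90 / 60000
  = 43.46 kW


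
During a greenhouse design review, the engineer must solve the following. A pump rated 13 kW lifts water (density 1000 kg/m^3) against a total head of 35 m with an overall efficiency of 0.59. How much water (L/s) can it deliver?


Q = (P * 1000 * eta) / (rho * g * H)
  = (13 * 1000 * 0.59) / (1000 * 9.81 * 35)
  = 7670 / 343350
  = 0.02234 m^3/s = 22.34 L/s


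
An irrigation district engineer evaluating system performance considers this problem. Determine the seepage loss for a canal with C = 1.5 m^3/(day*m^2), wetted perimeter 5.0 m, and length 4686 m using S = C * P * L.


S = C * P * L
  = 1.5 * 5.0 * 4686
  = 35145 m^3/day


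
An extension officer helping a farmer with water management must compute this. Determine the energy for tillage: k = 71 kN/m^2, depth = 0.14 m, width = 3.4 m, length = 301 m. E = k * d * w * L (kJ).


E = k * d * w * L
  = 71 * 0.14 * 3.4 * 301
  = 10172.60 kJ


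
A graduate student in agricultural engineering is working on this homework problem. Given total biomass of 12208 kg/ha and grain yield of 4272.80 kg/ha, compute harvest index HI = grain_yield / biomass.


HI = grain_yield / biomass
   = 4272.80 / 12208
   = 0.35


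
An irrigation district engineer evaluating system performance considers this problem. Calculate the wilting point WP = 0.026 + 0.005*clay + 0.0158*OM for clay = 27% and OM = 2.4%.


WP = 0.026 + 0.005*27 + 0.0158*2.4
   = 0.026 + 0.1350 + 0.0379
   = 0.1989


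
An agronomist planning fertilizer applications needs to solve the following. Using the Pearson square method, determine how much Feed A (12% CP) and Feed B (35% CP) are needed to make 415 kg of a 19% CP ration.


parts_A = CP_b - target = 35 - 19 = 16
parts_B = target - CP_a = 19 - 12 = 7
total_parts = 16 + 7 = 23
Feed A = 415 * 16 / 23 = 288.70 kg
Feed B = 415 * 7 / 23 = 126.30 kg

288.70 kg


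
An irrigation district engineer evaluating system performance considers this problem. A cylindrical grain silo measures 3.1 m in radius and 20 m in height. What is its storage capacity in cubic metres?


V = pi * r^2 * h
  = pi * 3.1^2 * 20
  = pi * 9.61 * 20
  = 603.81 m^3


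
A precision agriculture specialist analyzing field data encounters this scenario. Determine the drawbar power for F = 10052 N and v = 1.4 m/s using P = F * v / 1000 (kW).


P = F * v / 1000
  = 10052 * 1.4 / 1000
  = 14072.80 / 1000
  = 14.07 kW


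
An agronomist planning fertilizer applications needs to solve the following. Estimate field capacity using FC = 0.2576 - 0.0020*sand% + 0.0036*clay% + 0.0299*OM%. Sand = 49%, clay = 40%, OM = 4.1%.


FC = 0.2576 - 0.0020*49 + 0.0036*40 + 0.0299*4.1
   = 0.2576 - 0.0980 + 0.1440 + 0.1226
   = 0.4262


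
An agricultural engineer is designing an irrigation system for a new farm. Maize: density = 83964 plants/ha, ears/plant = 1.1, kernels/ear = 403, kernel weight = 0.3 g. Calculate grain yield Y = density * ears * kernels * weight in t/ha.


Y = density * ears * kernels * kw
  = 83964 * 1.1 * 403 * 0.3 g/ha
  = 11166372.36 g/ha
  = 11166.37 kg/ha = 11.17 t/ha


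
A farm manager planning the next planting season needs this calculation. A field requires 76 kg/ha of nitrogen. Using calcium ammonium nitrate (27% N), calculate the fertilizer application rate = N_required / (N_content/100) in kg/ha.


Rate = N_required / (N_content / 100)
     = 76 / (27 / 100)
     = 76 / 0.27
     = 281.48 kg/ha


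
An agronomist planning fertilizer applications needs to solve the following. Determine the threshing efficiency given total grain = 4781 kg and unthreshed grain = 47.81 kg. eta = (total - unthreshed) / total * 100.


eta = (total - unthreshed) / total * 100
    = (4781 - 47.81) / 4781 * 100
    = 4733.19 / 4781 * 100
    = 99%


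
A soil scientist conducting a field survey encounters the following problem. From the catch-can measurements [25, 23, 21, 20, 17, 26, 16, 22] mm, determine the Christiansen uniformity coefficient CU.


xbar = 170 / 8 = 21.250
sum|xi - xbar| = 22
CU = 100 * (1 - 22 / (8 * 21.250))
   = 100 * (1 - 0.1294)
   = 87.06%


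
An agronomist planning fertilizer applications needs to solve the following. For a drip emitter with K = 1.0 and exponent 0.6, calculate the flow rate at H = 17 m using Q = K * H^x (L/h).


Q = K * H^x
  = 1.0 * 17^0.6
  = 1.0 * 5.4736
  = 5.47 L/h


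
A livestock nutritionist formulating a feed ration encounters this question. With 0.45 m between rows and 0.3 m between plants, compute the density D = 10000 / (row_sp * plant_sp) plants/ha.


D = 10000 / (row_sp * plant_sp)
  = 10000 / (0.45 * 0.3)
  = 10000 / 0.1350
  = 74074.07 plants/ha


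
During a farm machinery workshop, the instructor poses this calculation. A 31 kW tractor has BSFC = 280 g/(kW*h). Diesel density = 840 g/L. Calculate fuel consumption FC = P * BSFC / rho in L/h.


FC = P * BSFC / rho_fuel
   = 31 * 280 / 840
   = 8680 / 840
   = 10.33 L/h


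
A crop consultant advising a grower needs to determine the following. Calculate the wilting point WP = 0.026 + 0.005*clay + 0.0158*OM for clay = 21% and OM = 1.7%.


WP = 0.026 + 0.005*21 + 0.0158*1.7
   = 0.026 + 0.1050 + 0.0269
   = 0.1579


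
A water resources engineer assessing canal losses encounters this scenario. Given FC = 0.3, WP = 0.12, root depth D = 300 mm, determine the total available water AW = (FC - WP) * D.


AW = (FC - WP) * D
   = (0.3 - 0.12) * 300
   = 0.18 * 300
   = 54 mm


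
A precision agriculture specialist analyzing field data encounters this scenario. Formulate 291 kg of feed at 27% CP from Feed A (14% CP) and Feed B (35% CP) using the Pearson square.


parts_A = CP_b - target = 35 - 27 = 8
parts_B = target - CP_a = 27 - 14 = 13
total_parts = 8 + 13 = 21
Feed A = 291 * 8 / 21 = 110.86 kg
Feed B = 291 * 13 / 21 = 180.14 kg

110.86 kg


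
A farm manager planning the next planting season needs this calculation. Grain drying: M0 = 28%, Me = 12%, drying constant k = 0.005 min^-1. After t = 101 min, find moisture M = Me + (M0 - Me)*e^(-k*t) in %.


M = Me + (M0 - Me) * e^(-k*t)
  = 12 + (28 - 12) * e^(-0.005*101)
  = 12 + 16 * e^(-0.505)
  = 12 + 16 * 0.60351
  = 12 + 9.6561
  = 21.66%


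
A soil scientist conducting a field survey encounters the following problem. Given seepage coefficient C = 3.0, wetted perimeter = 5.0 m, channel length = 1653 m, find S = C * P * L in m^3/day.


S = C * P * L
  = 3.0 * 5.0 * 1653
  = 24795 m^3/day


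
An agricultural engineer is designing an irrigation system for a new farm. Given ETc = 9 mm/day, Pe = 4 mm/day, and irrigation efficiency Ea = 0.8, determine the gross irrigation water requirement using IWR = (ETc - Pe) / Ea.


IWR = (ETc - Pe) / Ea
    = (9 - 4) / 0.8
    = 5 / 0.8
    = 6.25 mm/day


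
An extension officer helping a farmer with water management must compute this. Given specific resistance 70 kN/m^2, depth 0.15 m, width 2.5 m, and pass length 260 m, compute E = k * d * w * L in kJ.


E = k * d * w * L
  = 70 * 0.15 * 2.5 * 260
  = 6825 kJ


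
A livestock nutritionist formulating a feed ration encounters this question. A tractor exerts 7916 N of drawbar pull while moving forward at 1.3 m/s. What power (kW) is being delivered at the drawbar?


P = F * v / 1000
  = 7916 * 1.3 / 1000
  = 10290.80 / 1000
  = 10.29 kW


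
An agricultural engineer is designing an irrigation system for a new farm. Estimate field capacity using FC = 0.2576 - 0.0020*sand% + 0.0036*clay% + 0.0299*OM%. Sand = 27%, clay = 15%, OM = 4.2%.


FC = 0.2576 - 0.0020*27 + 0.0036*15 + 0.0299*4.2
   = 0.2576 - 0.0540 + 0.0540 + 0.1256
   = 0.3832


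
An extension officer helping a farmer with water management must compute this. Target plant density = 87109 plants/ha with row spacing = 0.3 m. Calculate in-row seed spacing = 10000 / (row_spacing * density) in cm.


spacing = 10000 / (row_sp * density)
        = 10000 / (0.3 * 87109)
        = 10000 / 26132.70
        = 0.38266 m = 38.27 cm


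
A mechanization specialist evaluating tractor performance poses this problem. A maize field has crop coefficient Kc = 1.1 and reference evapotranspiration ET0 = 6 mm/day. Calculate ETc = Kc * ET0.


ETc = Kc * ET0
    = 1.1 * 6
    = 6.60 mm/day


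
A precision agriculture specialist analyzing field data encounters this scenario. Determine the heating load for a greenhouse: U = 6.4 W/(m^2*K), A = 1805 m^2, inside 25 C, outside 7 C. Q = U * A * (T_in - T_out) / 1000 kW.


dT = 25 - (7) = 18 K
Q = U * A * dT
  = 6.4 * 1805 * 18
  = 207936 W = 207.94 kW


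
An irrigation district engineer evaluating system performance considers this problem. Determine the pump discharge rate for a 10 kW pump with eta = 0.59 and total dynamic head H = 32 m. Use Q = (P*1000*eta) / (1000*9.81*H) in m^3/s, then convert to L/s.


Q = (P * 1000 * eta) / (rho * g * H)
  = (10 * 1000 * 0.59) / (1000 * 9.81 * 32)
  = 5900 / 313920
  = 0.01879 m^3/s = 18.79 L/s


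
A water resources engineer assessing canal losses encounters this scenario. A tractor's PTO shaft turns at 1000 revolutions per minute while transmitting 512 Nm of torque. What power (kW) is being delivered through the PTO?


P = 2*pi*n*T / 60000
  = 2*pi * 1000 * 512 / 60000
  = 3216990.88 / 60000
  = 53.62 kW


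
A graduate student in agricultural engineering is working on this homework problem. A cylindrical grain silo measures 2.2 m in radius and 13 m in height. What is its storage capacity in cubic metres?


V = pi * r^2 * h
  = pi * 2.2^2 * 13
  = pi * 4.84 * 13
  = 197.67 m^3


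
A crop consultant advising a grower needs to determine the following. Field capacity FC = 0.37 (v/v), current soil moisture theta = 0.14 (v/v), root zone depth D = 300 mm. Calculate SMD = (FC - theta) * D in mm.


SMD = (FC - theta) * D
    = (0.37 - 0.14) * 300
    = 0.230 * 300
    = 69 mm


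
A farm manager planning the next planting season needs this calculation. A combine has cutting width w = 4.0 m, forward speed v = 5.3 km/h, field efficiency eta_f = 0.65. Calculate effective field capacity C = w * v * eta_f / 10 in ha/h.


C = w * v * eta_f / 10
  = 4.0 * 5.3 * 0.65 / 10
  = 13.78 / 10
  = 1.38 ha/h


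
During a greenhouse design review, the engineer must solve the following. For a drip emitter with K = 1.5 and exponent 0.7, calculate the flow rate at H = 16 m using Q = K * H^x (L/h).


Q = K * H^x
  = 1.5 * 16^0.7
  = 1.5 * 6.9644
  = 10.45 L/h


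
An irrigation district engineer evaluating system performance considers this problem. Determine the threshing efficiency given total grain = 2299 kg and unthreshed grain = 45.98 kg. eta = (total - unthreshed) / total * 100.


eta = (total - unthreshed) / total * 100
    = (2299 - 45.98) / 2299 * 100
    = 2253.02 / 2299 * 100
    = 98%


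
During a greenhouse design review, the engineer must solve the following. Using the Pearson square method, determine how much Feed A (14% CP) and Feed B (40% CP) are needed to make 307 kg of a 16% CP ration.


parts_A = CP_b - target = 40 - 16 = 24
parts_B = target - CP_a = 16 - 14 = 2
total_parts = 24 + 2 = 26
Feed A = 307 * 24 / 26 = 283.38 kg
Feed B = 307 * 2 / 26 = 23.62 kg

283.38 kg


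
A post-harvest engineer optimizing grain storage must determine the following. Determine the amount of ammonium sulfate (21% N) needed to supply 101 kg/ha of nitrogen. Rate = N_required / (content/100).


Rate = N_required / (N_content / 100)
     = 101 / (21 / 100)
     = 101 / 0.21
     = 480.95 kg/ha


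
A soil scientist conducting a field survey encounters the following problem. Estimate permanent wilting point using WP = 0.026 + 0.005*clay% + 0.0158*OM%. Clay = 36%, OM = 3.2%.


WP = 0.026 + 0.005*36 + 0.0158*3.2
   = 0.026 + 0.1800 + 0.0506
   = 0.2566


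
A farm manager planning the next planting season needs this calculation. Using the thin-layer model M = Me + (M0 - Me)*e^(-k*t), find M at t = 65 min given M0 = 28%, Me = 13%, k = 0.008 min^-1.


M = Me + (M0 - Me) * e^(-k*t)
  = 13 + (28 - 13) * e^(-0.008*65)
  = 13 + 15 * e^(-0.520)
  = 13 + 15 * 0.59452
  = 13 + 8.9178
  = 21.92%


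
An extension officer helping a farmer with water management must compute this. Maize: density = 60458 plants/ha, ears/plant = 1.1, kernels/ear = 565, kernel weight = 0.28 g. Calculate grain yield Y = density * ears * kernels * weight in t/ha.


Y = density * ears * kernels * kw
  = 60458 * 1.1 * 565 * 0.28 g/ha
  = 10520901.16 g/ha
  = 10520.90 kg/ha = 10.52 t/ha


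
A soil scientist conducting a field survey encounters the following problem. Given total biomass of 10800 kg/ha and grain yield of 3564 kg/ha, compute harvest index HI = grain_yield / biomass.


HI = grain_yield / biomass
   = 3564 / 10800
   = 0.33


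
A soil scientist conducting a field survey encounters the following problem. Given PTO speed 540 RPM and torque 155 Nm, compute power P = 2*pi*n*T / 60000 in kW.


P = 2*pi*n*T / 60000
  = 2*pi * 540 * 155 / 60000
  = 525902.61 / 60000
  = 8.77 kW


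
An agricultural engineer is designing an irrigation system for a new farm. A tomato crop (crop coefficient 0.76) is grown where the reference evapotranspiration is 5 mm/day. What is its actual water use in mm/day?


ETc = Kc * ET0
    = 0.76 * 5
    = 3.80 mm/day


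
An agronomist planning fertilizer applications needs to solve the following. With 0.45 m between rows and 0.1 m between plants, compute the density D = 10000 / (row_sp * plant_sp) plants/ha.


D = 10000 / (row_sp * plant_sp)
  = 10000 / (0.45 * 0.1)
  = 10000 / 0.0450
  = 222222.22 plants/ha


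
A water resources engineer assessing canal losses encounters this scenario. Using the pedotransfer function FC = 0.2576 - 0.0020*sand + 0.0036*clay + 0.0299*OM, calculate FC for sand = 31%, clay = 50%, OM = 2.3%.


FC = 0.2576 - 0.0020*31 + 0.0036*50 + 0.0299*2.3
   = 0.2576 - 0.0620 + 0.1800 + 0.0688
   = 0.4444


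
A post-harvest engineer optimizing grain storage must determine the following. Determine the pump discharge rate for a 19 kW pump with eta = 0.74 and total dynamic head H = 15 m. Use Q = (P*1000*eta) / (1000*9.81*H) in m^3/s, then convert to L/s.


Q = (P * 1000 * eta) / (rho * g * H)
  = (19 * 1000 * 0.74) / (1000 * 9.81 * 15)
  = 14060 / 147150
  = 0.09555 m^3/s = 95.55 L/s


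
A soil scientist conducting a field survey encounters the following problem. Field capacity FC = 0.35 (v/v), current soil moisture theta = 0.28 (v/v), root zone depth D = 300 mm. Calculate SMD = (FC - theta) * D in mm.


SMD = (FC - theta) * D
    = (0.35 - 0.28) * 300
    = 0.070 * 300
    = 21 mm


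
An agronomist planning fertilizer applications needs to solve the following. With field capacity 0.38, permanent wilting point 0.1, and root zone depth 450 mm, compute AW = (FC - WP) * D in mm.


AW = (FC - WP) * D
   = (0.38 - 0.1) * 450
   = 0.28 * 450
   = 126 mm


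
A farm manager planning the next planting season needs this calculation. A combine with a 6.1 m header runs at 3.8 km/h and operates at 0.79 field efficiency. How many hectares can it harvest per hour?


C = w * v * eta_f / 10
  = 6.1 * 3.8 * 0.79 / 10
  = 18.31 / 10
  = 1.83 ha/h


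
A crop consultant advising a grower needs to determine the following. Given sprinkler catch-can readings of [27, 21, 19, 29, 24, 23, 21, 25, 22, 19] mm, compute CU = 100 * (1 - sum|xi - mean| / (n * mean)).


xbar = 230 / 10 = 23
sum|xi - xbar| = 26
CU = 100 * (1 - 26 / (10 * 23))
   = 100 * (1 - 0.1130)
   = 88.70%


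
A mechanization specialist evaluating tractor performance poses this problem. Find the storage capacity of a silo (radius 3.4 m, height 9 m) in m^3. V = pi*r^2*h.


V = pi * r^2 * h
  = pi * 3.4^2 * 9
  = pi * 11.56 * 9
  = 326.85 m^3


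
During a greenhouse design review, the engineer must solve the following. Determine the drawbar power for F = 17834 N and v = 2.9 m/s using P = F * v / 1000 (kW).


P = F * v / 1000
  = 17834 * 2.9 / 1000
  = 51718.60 / 1000
  = 51.72 kW


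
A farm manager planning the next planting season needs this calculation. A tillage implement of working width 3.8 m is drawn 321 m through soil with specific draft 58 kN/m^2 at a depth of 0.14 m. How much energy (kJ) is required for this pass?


E = k * d * w * L
  = 58 * 0.14 * 3.8 * 321
  = 9904.78 kJ


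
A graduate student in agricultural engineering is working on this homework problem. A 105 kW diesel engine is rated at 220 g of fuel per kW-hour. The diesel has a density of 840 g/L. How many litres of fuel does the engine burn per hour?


FC = P * BSFC / rho_fuel
   = 105 * 220 / 840
   = 23100 / 840
   = 27.50 L/h


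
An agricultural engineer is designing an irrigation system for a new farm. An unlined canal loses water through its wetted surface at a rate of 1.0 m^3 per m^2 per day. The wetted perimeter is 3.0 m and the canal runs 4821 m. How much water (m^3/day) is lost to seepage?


S = C * P * L
  = 1.0 * 3.0 * 4821
  = 14463 m^3/day


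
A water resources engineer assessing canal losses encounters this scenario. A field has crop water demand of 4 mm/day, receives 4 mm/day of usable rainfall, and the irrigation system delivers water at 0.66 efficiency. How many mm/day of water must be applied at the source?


IWR = (ETc - Pe) / Ea
    = (4 - 4) / 0.66
    = 0 / 0.66
    = 0 mm/day


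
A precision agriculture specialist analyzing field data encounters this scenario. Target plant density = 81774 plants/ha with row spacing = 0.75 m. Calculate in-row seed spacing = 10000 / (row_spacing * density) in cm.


spacing = 10000 / (row_sp * density)
        = 10000 / (0.75 * 81774)
        = 10000 / 61330.50
        = 0.16305 m = 16.31 cm


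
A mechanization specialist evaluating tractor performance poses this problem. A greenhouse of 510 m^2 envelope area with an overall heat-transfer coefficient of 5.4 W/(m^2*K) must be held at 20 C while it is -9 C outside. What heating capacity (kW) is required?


dT = 20 - (-9) = 29 K
Q = U * A * dT
  = 5.4 * 510 * 29
  = 79866 W = 79.87 kW


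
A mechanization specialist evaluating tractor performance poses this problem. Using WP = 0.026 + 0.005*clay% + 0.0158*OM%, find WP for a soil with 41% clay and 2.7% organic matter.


WP = 0.026 + 0.005*41 + 0.0158*2.7
   = 0.026 + 0.2050 + 0.0427
   = 0.2737


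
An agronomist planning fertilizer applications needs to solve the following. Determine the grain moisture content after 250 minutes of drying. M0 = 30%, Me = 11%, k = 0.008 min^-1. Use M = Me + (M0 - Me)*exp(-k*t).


M = Me + (M0 - Me) * e^(-k*t)
  = 11 + (30 - 11) * e^(-0.008*250)
  = 11 + 19 * e^(-2)
  = 11 + 19 * 0.13534
  = 11 + 2.5714
  = 13.57%


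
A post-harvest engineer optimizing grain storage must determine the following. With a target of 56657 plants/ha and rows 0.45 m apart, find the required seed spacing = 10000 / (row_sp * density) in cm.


spacing = 10000 / (row_sp * density)
        = 10000 / (0.45 * 56657)
        = 10000 / 25495.65
        = 0.39222 m = 39.22 cm


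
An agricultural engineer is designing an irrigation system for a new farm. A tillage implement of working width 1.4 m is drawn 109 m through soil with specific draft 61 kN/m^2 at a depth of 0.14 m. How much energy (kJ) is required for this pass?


E = k * d * w * L
  = 61 * 0.14 * 1.4 * 109
  = 1303.20 kJ


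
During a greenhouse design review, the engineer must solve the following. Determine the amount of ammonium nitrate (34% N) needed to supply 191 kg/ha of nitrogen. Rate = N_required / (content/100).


Rate = N_required / (N_content / 100)
     = 191 / (34 / 100)
     = 191 / 0.34
     = 561.76 kg/ha


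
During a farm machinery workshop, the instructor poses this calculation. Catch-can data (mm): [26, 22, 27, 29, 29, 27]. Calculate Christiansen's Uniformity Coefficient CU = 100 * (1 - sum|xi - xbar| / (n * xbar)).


xbar = 160 / 6 = 26.667
sum|xi - xbar| = 10.667
CU = 100 * (1 - 10.667 / (6 * 26.667))
   = 100 * (1 - 0.0667)
   = 93.33%


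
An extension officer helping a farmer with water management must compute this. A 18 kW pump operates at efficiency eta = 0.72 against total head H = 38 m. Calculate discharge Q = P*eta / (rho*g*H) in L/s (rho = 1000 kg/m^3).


Q = (P * 1000 * eta) / (rho * g * H)
  = (18 * 1000 * 0.72) / (1000 * 9.81 * 38)
  = 12960 / 372780
  = 0.03477 m^3/s = 34.77 L/s


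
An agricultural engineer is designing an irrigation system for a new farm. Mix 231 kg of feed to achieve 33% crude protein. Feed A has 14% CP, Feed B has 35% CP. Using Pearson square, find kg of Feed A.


parts_A = CP_b - target = 35 - 33 = 2
parts_B = target - CP_a = 33 - 14 = 19
total_parts = 2 + 19 = 21
Feed A = 231 * 2 / 21 = 22 kg
Feed B = 231 * 19 / 21 = 209 kg

22 kg


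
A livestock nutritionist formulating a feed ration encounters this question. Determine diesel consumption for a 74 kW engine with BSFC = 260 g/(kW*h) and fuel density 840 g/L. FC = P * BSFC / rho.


FC = P * BSFC / rho_fuel
   = 74 * 260 / 840
   = 19240 / 840
   = 22.90 L/h


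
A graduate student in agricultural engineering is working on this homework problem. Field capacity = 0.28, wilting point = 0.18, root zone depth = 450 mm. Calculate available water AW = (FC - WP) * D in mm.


AW = (FC - WP) * D
   = (0.28 - 0.18) * 450
   = 0.10 * 450
   = 45 mm


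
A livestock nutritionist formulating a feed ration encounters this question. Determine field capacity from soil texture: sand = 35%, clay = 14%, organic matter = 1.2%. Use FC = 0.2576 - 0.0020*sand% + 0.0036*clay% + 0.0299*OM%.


FC = 0.2576 - 0.0020*35 + 0.0036*14 + 0.0299*1.2
   = 0.2576 - 0.0700 + 0.0504 + 0.0359
   = 0.2739


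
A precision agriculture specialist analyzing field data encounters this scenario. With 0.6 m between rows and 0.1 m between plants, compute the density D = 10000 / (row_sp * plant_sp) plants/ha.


D = 10000 / (row_sp * plant_sp)
  = 10000 / (0.6 * 0.1)
  = 10000 / 0.0600
  = 166666.67 plants/ha


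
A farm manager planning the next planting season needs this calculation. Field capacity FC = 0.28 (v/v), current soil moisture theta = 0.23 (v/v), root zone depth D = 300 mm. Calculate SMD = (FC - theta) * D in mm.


SMD = (FC - theta) * D
    = (0.28 - 0.23) * 300
    = 0.050 * 300
    = 15 mm


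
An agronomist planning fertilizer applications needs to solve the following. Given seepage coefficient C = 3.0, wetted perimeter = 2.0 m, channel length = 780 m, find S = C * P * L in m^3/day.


S = C * P * L
  = 3.0 * 2.0 * 780
  = 4680 m^3/day


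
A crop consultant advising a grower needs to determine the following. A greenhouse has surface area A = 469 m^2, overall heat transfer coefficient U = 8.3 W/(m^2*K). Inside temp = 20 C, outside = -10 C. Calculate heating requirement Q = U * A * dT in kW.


dT = 20 - (-10) = 30 K
Q = U * A * dT
  = 8.3 * 469 * 30
  = 116781 W = 116.78 kW


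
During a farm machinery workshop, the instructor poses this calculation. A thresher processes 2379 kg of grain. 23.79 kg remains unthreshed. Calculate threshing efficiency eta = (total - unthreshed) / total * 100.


eta = (total - unthreshed) / total * 100
    = (2379 - 23.79) / 2379 * 100
    = 2355.21 / 2379 * 100
    = 99%


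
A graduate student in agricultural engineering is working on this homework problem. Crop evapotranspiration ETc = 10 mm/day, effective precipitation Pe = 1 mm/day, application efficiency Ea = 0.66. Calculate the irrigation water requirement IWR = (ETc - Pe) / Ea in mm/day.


IWR = (ETc - Pe) / Ea
    = (10 - 1) / 0.66
    = 9 / 0.66
    = 13.64 mm/day


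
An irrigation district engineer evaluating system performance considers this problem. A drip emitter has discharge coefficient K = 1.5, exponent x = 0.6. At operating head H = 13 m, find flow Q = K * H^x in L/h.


Q = K * H^x
  = 1.5 * 13^0.6
  = 1.5 * 4.6598
  = 6.99 L/h


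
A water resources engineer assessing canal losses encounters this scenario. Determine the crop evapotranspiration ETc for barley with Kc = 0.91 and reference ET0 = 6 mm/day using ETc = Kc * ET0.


ETc = Kc * ET0
    = 0.91 * 6
    = 5.46 mm/day


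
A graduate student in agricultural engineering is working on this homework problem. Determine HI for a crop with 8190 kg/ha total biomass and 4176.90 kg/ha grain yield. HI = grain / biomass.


HI = grain_yield / biomass
   = 4176.90 / 8190
   = 0.51


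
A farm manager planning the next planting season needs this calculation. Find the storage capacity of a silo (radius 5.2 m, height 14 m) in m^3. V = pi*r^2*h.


V = pi * r^2 * h
  = pi * 5.2^2 * 14
  = pi * 27.04 * 14
  = 1189.28 m^3


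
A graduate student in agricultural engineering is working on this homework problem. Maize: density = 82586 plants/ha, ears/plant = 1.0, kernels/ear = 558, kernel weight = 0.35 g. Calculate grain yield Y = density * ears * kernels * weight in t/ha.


Y = density * ears * kernels * kw
  = 82586 * 1.0 * 558 * 0.35 g/ha
  = 16129045.80 g/ha
  = 16129.05 kg/ha = 16.13 t/ha


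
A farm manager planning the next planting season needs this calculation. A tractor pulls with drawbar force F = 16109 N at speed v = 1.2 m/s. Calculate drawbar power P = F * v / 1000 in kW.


P = F * v / 1000
  = 16109 * 1.2 / 1000
  = 19330.80 / 1000
  = 19.33 kW


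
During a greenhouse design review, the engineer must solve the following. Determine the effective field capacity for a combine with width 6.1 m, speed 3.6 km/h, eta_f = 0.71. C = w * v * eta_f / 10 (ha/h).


C = w * v * eta_f / 10
  = 6.1 * 3.6 * 0.71 / 10
  = 15.59 / 10
  = 1.56 ha/h


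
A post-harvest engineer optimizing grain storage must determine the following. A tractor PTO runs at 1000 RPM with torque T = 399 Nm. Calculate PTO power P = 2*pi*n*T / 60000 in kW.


P = 2*pi*n*T / 60000
  = 2*pi * 1000 * 399 / 60000
  = 2506990.94 / 60000
  = 41.78 kW


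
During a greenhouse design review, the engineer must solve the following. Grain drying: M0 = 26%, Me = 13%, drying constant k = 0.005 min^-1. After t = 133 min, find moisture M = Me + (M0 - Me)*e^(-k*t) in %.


M = Me + (M0 - Me) * e^(-k*t)
  = 13 + (26 - 13) * e^(-0.005*133)
  = 13 + 13 * e^(-0.665)
  = 13 + 13 * 0.51427
  = 13 + 6.6856
  = 19.69%


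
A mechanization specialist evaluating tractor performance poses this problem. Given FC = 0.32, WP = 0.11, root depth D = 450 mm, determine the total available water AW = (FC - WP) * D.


AW = (FC - WP) * D
   = (0.32 - 0.11) * 450
   = 0.21 * 450
   = 94.50 mm


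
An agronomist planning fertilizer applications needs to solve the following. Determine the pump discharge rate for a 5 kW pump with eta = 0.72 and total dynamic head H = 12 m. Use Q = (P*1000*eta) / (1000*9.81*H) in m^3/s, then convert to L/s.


Q = (P * 1000 * eta) / (rho * g * H)
  = (5 * 1000 * 0.72) / (1000 * 9.81 * 12)
  = 3600 / 117720
  = 0.03058 m^3/s = 30.58 L/s


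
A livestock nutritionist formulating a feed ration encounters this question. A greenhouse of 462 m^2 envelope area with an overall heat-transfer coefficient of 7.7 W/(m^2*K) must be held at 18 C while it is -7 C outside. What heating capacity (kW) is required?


dT = 18 - (-7) = 25 K
Q = U * A * dT
  = 7.7 * 462 * 25
  = 88935 W = 88.94 kW


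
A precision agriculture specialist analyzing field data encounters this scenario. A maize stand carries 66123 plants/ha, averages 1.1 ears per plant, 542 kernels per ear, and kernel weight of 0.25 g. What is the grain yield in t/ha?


Y = density * ears * kernels * kw
  = 66123 * 1.1 * 542 * 0.25 g/ha
  = 9855633.15 g/ha
  = 9855.63 kg/ha = 9.86 t/ha


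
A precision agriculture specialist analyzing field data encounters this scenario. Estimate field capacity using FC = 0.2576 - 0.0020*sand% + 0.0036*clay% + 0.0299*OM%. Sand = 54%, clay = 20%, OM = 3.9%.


FC = 0.2576 - 0.0020*54 + 0.0036*20 + 0.0299*3.9
   = 0.2576 - 0.1080 + 0.0720 + 0.1166
   = 0.3382


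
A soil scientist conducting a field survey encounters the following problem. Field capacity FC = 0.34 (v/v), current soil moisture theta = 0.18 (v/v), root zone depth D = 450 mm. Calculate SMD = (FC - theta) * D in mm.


SMD = (FC - theta) * D
    = (0.34 - 0.18) * 450
    = 0.160 * 450
    = 72 mm


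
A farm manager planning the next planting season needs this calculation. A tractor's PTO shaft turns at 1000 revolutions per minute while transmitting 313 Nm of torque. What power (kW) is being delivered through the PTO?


P = 2*pi*n*T / 60000
  = 2*pi * 1000 * 313 / 60000
  = 1966637.00 / 60000
  = 32.78 kW


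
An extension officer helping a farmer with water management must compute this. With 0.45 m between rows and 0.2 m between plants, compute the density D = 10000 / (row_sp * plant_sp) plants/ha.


D = 10000 / (row_sp * plant_sp)
  = 10000 / (0.45 * 0.2)
  = 10000 / 0.0900
  = 111111.11 plants/ha


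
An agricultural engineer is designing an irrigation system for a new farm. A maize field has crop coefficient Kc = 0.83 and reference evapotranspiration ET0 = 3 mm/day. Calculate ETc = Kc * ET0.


ETc = Kc * ET0
    = 0.83 * 3
    = 2.49 mm/day


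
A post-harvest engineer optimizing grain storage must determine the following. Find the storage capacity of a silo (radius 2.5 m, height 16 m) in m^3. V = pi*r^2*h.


V = pi * r^2 * h
  = pi * 2.5^2 * 16
  = pi * 6.25 * 16
  = 314.16 m^3


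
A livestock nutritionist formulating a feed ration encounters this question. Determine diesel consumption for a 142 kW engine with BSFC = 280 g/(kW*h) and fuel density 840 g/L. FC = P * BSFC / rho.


FC = P * BSFC / rho_fuel
   = 142 * 280 / 840
   = 39760 / 840
   = 47.33 L/h
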